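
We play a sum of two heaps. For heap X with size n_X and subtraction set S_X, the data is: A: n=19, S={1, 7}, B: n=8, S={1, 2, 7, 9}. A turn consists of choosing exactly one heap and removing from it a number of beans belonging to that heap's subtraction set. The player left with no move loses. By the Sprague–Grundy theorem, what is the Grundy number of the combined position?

3

Heap A, S = {1, 7}:
G(0) = 0
G(1) = mex{0} = 1
G(2) = mex{1} = 0
G(3) = mex{0} = 1
G(4) = mex{1} = 0
G(5) = mex{0} = 1
G(6) = mex{1} = 0
G(7) = mex{0,0} = 1
G(8) = mex{1,1} = 0
G(9) = mex{0,0} = 1
G(10) = mex{1,1} = 0
G(11) = mex{0,0} = 1
G(12) = mex{1,1} = 0
G(13) = mex{0,0} = 1
G(14) = mex{1,1} = 0
G(15) = mex{0,0} = 1
G(16) = mex{1,1} = 0
G(17) = mex{0,0} = 1
G(18) = mex{1,1} = 0
G(19) = mex{0,0} = 1
G_A(19) = 1.
Heap B, S = {1, 2, 7, 9}:
n : 0 1 2 3 4 5 6 7 8
G : 0 1 2 0 1 2 0 1 2
G_B(8) = 2.
Combined Grundy value = 1 ⊕ 2 = 3.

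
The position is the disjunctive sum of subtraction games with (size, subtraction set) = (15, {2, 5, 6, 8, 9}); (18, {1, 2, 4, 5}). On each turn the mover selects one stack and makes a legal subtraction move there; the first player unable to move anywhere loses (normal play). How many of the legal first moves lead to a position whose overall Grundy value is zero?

0

Stack A, S = {2, 5, 6, 8, 9}:
G(0) = 0
G(1) = mex{} = 0
G(2) = mex{0} = 1
G(3) = mex{0} = 1
G(4) = mex{1} = 0
G(5) = mex{1,0} = 2
G(6) = mex{0,0,0} = 1
G(7) = mex{2,1,0} = 3
G(8) = mex{1,1,1,0} = 2
G(9) = mex{3,0,1,0,0} = 2
G(10) = mex{2,2,0,1,0} = 3
G(11) = mex{2,1,2,1,1} = 0
G(12) = mex{3,3,1,0,1} = 2
G(13) = mex{0,2,3,2,0} = 1
G(14) = mex{2,2,2,1,2} = 0
G(15) = mex{1,3,2,3,1} = 0
G_A(15) = 0.
Stack B, S = {1, 2, 4, 5}:
G(0) = 0
G(1) = mex{0} = 1
G(2) = mex{1,0} = 2
G(3) = mex{2,1} = 0
G(4) = mex{0,2,0} = 1
G(5) = mex{1,0,1,0} = 2
G(6) = mex{2,1,2,1} = 0
G(7) = mex{0,2,0,2} = 1
G(8) = mex{1,0,1,0} = 2
G(9) = mex{2,1,2,1} = 0
G(10) = mex{0,2,0,2} = 1
G(11) = mex{1,0,1,0} = 2
G(12) = mex{2,1,2,1} = 0
G(13) = mex{0,2,0,2} = 1
G(14) = mex{1,0,1,0} = 2
G(15) = mex{2,1,2,1} = 0
G(16) = mex{0,2,0,2} = 1
G(17) = mex{1,0,1,0} = 2
G(18) = mex{2,1,2,1} = 0
G_B(18) = 0.
Combined Grundy value = 0 ⊕ 0 = 0.
A winning move leaves total XOR = 0, i.e. changes one component's Grundy value g to g ⊕ X where X is the current total.
Stack A: target g' = 0⊕0 = 0, but every legal move changes the Grundy value (mex property), so 0 moves.
Stack B: target g' = 0⊕0 = 0, but every legal move changes the Grundy value (mex property), so 0 moves.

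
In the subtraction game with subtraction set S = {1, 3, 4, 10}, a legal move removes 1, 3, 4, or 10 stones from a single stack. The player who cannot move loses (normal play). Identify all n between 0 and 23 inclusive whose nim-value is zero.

0, 2, 7, 9, 14, 16, 21, 23

G(0) = 0
G(1) = mex{0} = 1
G(2) = mex{1} = 0
G(3) = mex{0,0} = 1
G(4) = mex{1,1,0} = 2
G(5) = mex{2,0,1} = 3
G(6) = mex{3,1,0} = 2
G(7) = mex{2,2,1} = 0
G(8) = mex{0,3,2} = 1
G(9) = mex{1,2,3} = 0
G(10) = mex{0,0,2,0} = 1
G(11) = mex{1,1,0,1} = 2
G(12) = mex{2,0,1,0} = 3
G(13) = mex{3,1,0,1} = 2
G(14) = mex{2,2,1,2} = 0
G(15) = mex{0,3,2,3} = 1
G(16) = mex{1,2,3,2} = 0
G(17) = mex{0,0,2,0} = 1
G(18) = mex{1,1,0,1} = 2
G(19) = mex{2,0,1,0} = 3
G(20) = mex{3,1,0,1} = 2
G(21) = mex{2,2,1,2} = 0
G(22) = mex{0,3,2,3} = 1
G(23) = mex{1,2,3,2} = 0
P-positions are exactly the n with G(n) = 0.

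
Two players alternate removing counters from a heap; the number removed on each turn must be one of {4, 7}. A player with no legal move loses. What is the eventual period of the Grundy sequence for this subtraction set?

11

n :  0  1  2  3  4  5  6  7  8  9 10 11 12 13 14 15 16 17 18 19 20 21 22 23
G :  0  0  0  0  1  1  1  1  2  2  2  0  0  0  0  1  1  1  1  2  2  2  0  0
G(n+11) = G(n) holds for n = 0,…,6 (a full window of length max(S) = 7), so the sequence is purely periodic with period 11.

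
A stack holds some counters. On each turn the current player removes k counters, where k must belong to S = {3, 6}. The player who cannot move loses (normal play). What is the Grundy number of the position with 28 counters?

0

G(0) = 0
G(1) = mex{} = 0
G(2) = mex{} = 0
G(3) = mex{0} = 1
G(4) = mex{0} = 1
G(5) = mex{0} = 1
G(6) = mex{1,0} = 2
G(7) = mex{1,0} = 2
G(8) = mex{1,0} = 2
G(9) = mex{2,1} = 0
G(10) = mex{2,1} = 0
G(11) = mex{2,1} = 0
G(12) = mex{0,2} = 1
G(13) = mex{0,2} = 1
G(14) = mex{0,2} = 1
G(15) = mex{1,0} = 2
G(16) = mex{1,0} = 2
G(17) = mex{1,0} = 2
G(18) = mex{2,1} = 0
G(19) = mex{2,1} = 0
G(20) = mex{2,1} = 0
G(21) = mex{0,2} = 1
G(22) = mex{0,2} = 1
G(23) = mex{0,2} = 1
G(24) = mex{1,0} = 2
G(25) = mex{1,0} = 2
G(26) = mex{1,0} = 2
G(27) = mex{2,1} = 0
G(28) = mex{2,1} = 0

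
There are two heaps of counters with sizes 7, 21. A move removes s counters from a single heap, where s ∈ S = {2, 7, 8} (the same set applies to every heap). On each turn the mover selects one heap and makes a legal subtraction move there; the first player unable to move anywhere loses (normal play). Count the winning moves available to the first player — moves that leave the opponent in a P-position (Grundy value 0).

0

All heaps use S = {2, 7, 8}:
G(0) = 0
G(1) = mex{} = 0
G(2) = mex{0} = 1
G(3) = mex{0} = 1
G(4) = mex{1} = 0
G(5) = mex{1} = 0
G(6) = mex{0} = 1
G(7) = mex{0,0} = 1
G(8) = mex{1,0,0} = 2
G(9) = mex{1,1,0} = 2
G(10) = mex{2,1,1} = 0
G(11) = mex{2,0,1} = 3
G(12) = mex{0,0,0} = 1
G(13) = mex{3,1,0} = 2
G(14) = mex{1,1,1} = 0
G(15) = mex{2,2,1} = 0
G(16) = mex{0,2,2} = 1
G(17) = mex{0,0,2} = 1
G(18) = mex{1,3,0} = 2
G(19) = mex{1,1,3} = 0
G(20) = mex{2,2,1} = 0
G(21) = mex{0,0,2} = 1
Heap A: G(7) = 1.
Heap B: G(21) = 1.
Combined Grundy value = 1 ⊕ 1 = 0.
A winning move leaves total XOR = 0, i.e. changes one component's Grundy value g to g ⊕ X where X is the current total.
Heap A: target g' = 1⊕0 = 1, but every legal move changes the Grundy value (mex property), so 0 moves.
Heap B: target g' = 1⊕0 = 1, but every legal move changes the Grundy value (mex property), so 0 moves.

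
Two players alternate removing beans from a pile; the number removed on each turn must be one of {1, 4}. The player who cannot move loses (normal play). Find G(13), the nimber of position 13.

1

n :  0  1  2  3  4  5  6  7  8  9 10 11 12 13
G :  0  1  0  1  2  0  1  0  1  2  0  1  0  1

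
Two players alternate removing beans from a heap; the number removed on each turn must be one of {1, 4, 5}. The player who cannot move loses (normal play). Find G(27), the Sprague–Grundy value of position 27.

1

G(0) = 0
G(1) = mex{0} = 1
G(2) = mex{1} = 0
G(3) = mex{0} = 1
G(4) = mex{1,0} = 2
G(5) = mex{2,1,0} = 3
G(6) = mex{3,0,1} = 2
G(7) = mex{2,1,0} = 3
G(8) = mex{3,2,1} = 0
G(9) = mex{0,3,2} = 1
G(10) = mex{1,2,3} = 0
G(11) = mex{0,3,2} = 1
G(12) = mex{1,0,3} = 2
G(13) = mex{2,1,0} = 3
G(14) = mex{3,0,1} = 2
G(15) = mex{2,1,0} = 3
G(16) = mex{3,2,1} = 0
G(17) = mex{0,3,2} = 1
G(18) = mex{1,2,3} = 0
G(19) = mex{0,3,2} = 1
G(20) = mex{1,0,3} = 2
G(21) = mex{2,1,0} = 3
G(22) = mex{3,0,1} = 2
G(23) = mex{2,1,0} = 3
G(24) = mex{3,2,1} = 0
G(25) = mex{0,3,2} = 1
G(26) = mex{1,2,3} = 0
G(27) = mex{0,3,2} = 1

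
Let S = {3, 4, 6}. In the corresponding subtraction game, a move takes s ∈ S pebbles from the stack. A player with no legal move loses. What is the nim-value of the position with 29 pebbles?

n :  0  1  2  3  4  5  6  7  8  9 10 11 12 13 14 15 16 17 18 19 20 21 22 23 24 25 26 27 28 29
G :  0  0  0  1  1  1  2  2  2  0  0  0  1  1  1  2  2  2  0  0  0  1  1  1  2  2  2  0  0  0

0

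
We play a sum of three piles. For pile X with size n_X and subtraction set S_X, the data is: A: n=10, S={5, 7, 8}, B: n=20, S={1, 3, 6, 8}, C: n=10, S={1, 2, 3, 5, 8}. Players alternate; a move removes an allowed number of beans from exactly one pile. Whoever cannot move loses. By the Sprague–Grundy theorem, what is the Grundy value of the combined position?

Pile A, S = {5, 7, 8}:
G(0) = 0
G(1) = mex{} = 0
G(2) = mex{} = 0
G(3) = mex{} = 0
G(4) = mex{} = 0
G(5) = mex{0} = 1
G(6) = mex{0} = 1
G(7) = mex{0,0} = 1
G(8) = mex{0,0,0} = 1
G(9) = mex{0,0,0} = 1
G(10) = mex{1,0,0} = 2
G_A(10) = 2.
Pile B, S = {1, 3, 6, 8}:
G(0) = 0
G(1) = mex{0} = 1
G(2) = mex{1} = 0
G(3) = mex{0,0} = 1
G(4) = mex{1,1} = 0
G(5) = mex{0,0} = 1
G(6) = mex{1,1,0} = 2
G(7) = mex{2,0,1} = 3
G(8) = mex{3,1,0,0} = 2
G(9) = mex{2,2,1,1} = 0
G(10) = mex{0,3,0,0} = 1
G(11) = mex{1,2,1,1} = 0
G(12) = mex{0,0,2,0} = 1
G(13) = mex{1,1,3,1} = 0
G(14) = mex{0,0,2,2} = 1
G(15) = mex{1,1,0,3} = 2
G(16) = mex{2,0,1,2} = 3
G(17) = mex{3,1,0,0} = 2
G(18) = mex{2,2,1,1} = 0
G(19) = mex{0,3,0,0} = 1
G(20) = mex{1,2,1,1} = 0
G_B(20) = 0.
Pile C, S = {1, 2, 3, 5, 8}:
G(0) = 0
G(1) = mex{0} = 1
G(2) = mex{1,0} = 2
G(3) = mex{2,1,0} = 3
G(4) = mex{3,2,1} = 0
G(5) = mex{0,3,2,0} = 1
G(6) = mex{1,0,3,1} = 2
G(7) = mex{2,1,0,2} = 3
G(8) = mex{3,2,1,3,0} = 4
G(9) = mex{4,3,2,0,1} = 5
G(10) = mex{5,4,3,1,2} = 0
G_C(10) = 0.
Combined Grundy value = 2 ⊕ 0 ⊕ 0 = 2.

2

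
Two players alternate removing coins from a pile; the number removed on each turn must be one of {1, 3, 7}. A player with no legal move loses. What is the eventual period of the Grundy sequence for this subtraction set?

G(0) = 0
G(1) = mex{0} = 1
G(2) = mex{1} = 0
G(3) = mex{0,0} = 1
G(4) = mex{1,1} = 0
G(5) = mex{0,0} = 1
G(6) = mex{1,1} = 0
G(7) = mex{0,0,0} = 1
G(8) = mex{1,1,1} = 0
G(9) = mex{0,0,0} = 1
G(10) = mex{1,1,1} = 0
G(11) = mex{0,0,0} = 1
G(12) = mex{1,1,1} = 0
G(13) = mex{0,0,0} = 1
G(14) = mex{1,1,1} = 0
G(n+2) = G(n) holds for n = 0,…,6 (a full window of length max(S) = 7), so the sequence is purely periodic with period 2.

2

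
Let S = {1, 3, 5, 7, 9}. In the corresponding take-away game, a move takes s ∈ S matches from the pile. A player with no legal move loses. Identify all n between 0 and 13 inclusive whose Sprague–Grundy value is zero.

0, 2, 4, 6, 8, 10, 12

G(0) = 0
G(1) = mex{0} = 1
G(2) = mex{1} = 0
G(3) = mex{0,0} = 1
G(4) = mex{1,1} = 0
G(5) = mex{0,0,0} = 1
G(6) = mex{1,1,1} = 0
G(7) = mex{0,0,0,0} = 1
G(8) = mex{1,1,1,1} = 0
G(9) = mex{0,0,0,0,0} = 1
G(10) = mex{1,1,1,1,1} = 0
G(11) = mex{0,0,0,0,0} = 1
G(12) = mex{1,1,1,1,1} = 0
G(13) = mex{0,0,0,0,0} = 1
P-positions are exactly the n with G(n) = 0.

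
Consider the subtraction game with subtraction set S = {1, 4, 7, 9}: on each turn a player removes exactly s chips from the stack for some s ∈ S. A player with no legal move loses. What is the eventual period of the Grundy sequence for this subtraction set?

8

G(0) = 0
G(1) = mex{0} = 1
G(2) = mex{1} = 0
G(3) = mex{0} = 1
G(4) = mex{1,0} = 2
G(5) = mex{2,1} = 0
G(6) = mex{0,0} = 1
G(7) = mex{1,1,0} = 2
G(8) = mex{2,2,1} = 0
G(9) = mex{0,0,0,0} = 1
G(10) = mex{1,1,1,1} = 0
G(11) = mex{0,2,2,0} = 1
G(12) = mex{1,0,0,1} = 2
G(13) = mex{2,1,1,2} = 0
G(14) = mex{0,0,2,0} = 1
G(15) = mex{1,1,0,1} = 2
G(16) = mex{2,2,1,2} = 0
G(17) = mex{0,0,0,0} = 1
G(18) = mex{1,1,1,1} = 0
G(n+8) = G(n) holds for n = 0,…,8 (a full window of length max(S) = 9), so the sequence is purely periodic with period 8.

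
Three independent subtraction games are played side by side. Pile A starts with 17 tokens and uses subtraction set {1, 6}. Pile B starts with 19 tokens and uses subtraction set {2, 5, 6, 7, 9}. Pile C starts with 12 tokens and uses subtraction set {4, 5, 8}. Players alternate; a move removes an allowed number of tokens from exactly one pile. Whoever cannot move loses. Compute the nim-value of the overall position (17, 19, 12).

Pile A, S = {1, 6}:
n :  0  1  2  3  4  5  6  7  8  9 10 11 12 13 14 15 16 17
G :  0  1  0  1  0  1  2  0  1  0  1  0  1  2  0  1  0  1
G_A(17) = 1.
Pile B, S = {2, 5, 6, 7, 9}:
G(0) = 0
G(1) = mex{} = 0
G(2) = mex{0} = 1
G(3) = mex{0} = 1
G(4) = mex{1} = 0
G(5) = mex{1,0} = 2
G(6) = mex{0,0,0} = 1
G(7) = mex{2,1,0,0} = 3
G(8) = mex{1,1,1,0} = 2
G(9) = mex{3,0,1,1,0} = 2
G(10) = mex{2,2,0,1,0} = 3
G(11) = mex{2,1,2,0,1} = 3
G(12) = mex{3,3,1,2,1} = 0
G(13) = mex{3,2,3,1,0} = 4
G(14) = mex{0,2,2,3,2} = 1
G(15) = mex{4,3,2,2,1} = 0
G(16) = mex{1,3,3,2,3} = 0
G(17) = mex{0,0,3,3,2} = 1
G(18) = mex{0,4,0,3,2} = 1
G(19) = mex{1,1,4,0,3} = 2
G_B(19) = 2.
Pile C, S = {4, 5, 8}:
G(0) = 0
G(1) = mex{} = 0
G(2) = mex{} = 0
G(3) = mex{} = 0
G(4) = mex{0} = 1
G(5) = mex{0,0} = 1
G(6) = mex{0,0} = 1
G(7) = mex{0,0} = 1
G(8) = mex{1,0,0} = 2
G(9) = mex{1,1,0} = 2
G(10) = mex{1,1,0} = 2
G(11) = mex{1,1,0} = 2
G(12) = mex{2,1,1} = 0
G_C(12) = 0.
Combined Grundy value = 1 ⊕ 2 ⊕ 0 = 3.

3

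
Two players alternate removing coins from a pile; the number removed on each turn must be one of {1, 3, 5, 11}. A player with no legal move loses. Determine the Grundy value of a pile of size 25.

G(0) = 0
G(1) = mex{0} = 1
G(2) = mex{1} = 0
G(3) = mex{0,0} = 1
G(4) = mex{1,1} = 0
G(5) = mex{0,0,0} = 1
G(6) = mex{1,1,1} = 0
G(7) = mex{0,0,0} = 1
G(8) = mex{1,1,1} = 0
G(9) = mex{0,0,0} = 1
G(10) = mex{1,1,1} = 0
G(11) = mex{0,0,0,0} = 1
G(12) = mex{1,1,1,1} = 0
G(13) = mex{0,0,0,0} = 1
G(14) = mex{1,1,1,1} = 0
G(15) = mex{0,0,0,0} = 1
G(16) = mex{1,1,1,1} = 0
G(17) = mex{0,0,0,0} = 1
G(18) = mex{1,1,1,1} = 0
G(19) = mex{0,0,0,0} = 1
G(20) = mex{1,1,1,1} = 0
G(21) = mex{0,0,0,0} = 1
G(22) = mex{1,1,1,1} = 0
G(23) = mex{0,0,0,0} = 1
G(24) = mex{1,1,1,1} = 0
G(25) = mex{0,0,0,0} = 1

1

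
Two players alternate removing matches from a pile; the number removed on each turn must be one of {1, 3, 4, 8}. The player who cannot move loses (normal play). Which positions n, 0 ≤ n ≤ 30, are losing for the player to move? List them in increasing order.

n :  0  1  2  3  4  5  6  7  8  9 10 11 12 13 14 15 16 17 18 19 20 21 22 23 24 25 26 27 28 29 30
G :  0  1  0  1  2  3  2  0  1  0  1  2  3  2  0  1  0  1  2  3  2  0  1  0  1  2  3  2  0  1  0
P-positions are exactly the n with G(n) = 0.

0, 2, 7, 9, 14, 16, 21, 23, 28, 30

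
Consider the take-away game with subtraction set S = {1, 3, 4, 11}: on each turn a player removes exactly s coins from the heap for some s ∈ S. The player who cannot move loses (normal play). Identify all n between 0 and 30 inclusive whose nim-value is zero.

0, 2, 7, 9, 14, 16, 21, 23, 28, 30

G(0) = 0
G(1) = mex{0} = 1
G(2) = mex{1} = 0
G(3) = mex{0,0} = 1
G(4) = mex{1,1,0} = 2
G(5) = mex{2,0,1} = 3
G(6) = mex{3,1,0} = 2
G(7) = mex{2,2,1} = 0
G(8) = mex{0,3,2} = 1
G(9) = mex{1,2,3} = 0
G(10) = mex{0,0,2} = 1
G(11) = mex{1,1,0,0} = 2
G(12) = mex{2,0,1,1} = 3
G(13) = mex{3,1,0,0} = 2
G(14) = mex{2,2,1,1} = 0
G(15) = mex{0,3,2,2} = 1
G(16) = mex{1,2,3,3} = 0
G(17) = mex{0,0,2,2} = 1
G(18) = mex{1,1,0,0} = 2
G(19) = mex{2,0,1,1} = 3
G(20) = mex{3,1,0,0} = 2
G(21) = mex{2,2,1,1} = 0
G(22) = mex{0,3,2,2} = 1
G(23) = mex{1,2,3,3} = 0
G(24) = mex{0,0,2,2} = 1
G(25) = mex{1,1,0,0} = 2
G(26) = mex{2,0,1,1} = 3
G(27) = mex{3,1,0,0} = 2
G(28) = mex{2,2,1,1} = 0
G(29) = mex{0,3,2,2} = 1
G(30) = mex{1,2,3,3} = 0
P-positions are exactly the n with G(n) = 0.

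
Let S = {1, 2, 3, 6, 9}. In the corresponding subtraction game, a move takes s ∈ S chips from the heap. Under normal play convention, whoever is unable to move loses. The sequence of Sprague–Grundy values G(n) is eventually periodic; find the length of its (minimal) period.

G(0) = 0
G(1) = mex{0} = 1
G(2) = mex{1,0} = 2
G(3) = mex{2,1,0} = 3
G(4) = mex{3,2,1} = 0
G(5) = mex{0,3,2} = 1
G(6) = mex{1,0,3,0} = 2
G(7) = mex{2,1,0,1} = 3
G(8) = mex{3,2,1,2} = 0
G(9) = mex{0,3,2,3,0} = 1
G(10) = mex{1,0,3,0,1} = 2
G(11) = mex{2,1,0,1,2} = 3
G(12) = mex{3,2,1,2,3} = 0
G(13) = mex{0,3,2,3,0} = 1
G(14) = mex{1,0,3,0,1} = 2
G(n+4) = G(n) holds for n = 0,…,8 (a full window of length max(S) = 9), so the sequence is purely periodic with period 4.

4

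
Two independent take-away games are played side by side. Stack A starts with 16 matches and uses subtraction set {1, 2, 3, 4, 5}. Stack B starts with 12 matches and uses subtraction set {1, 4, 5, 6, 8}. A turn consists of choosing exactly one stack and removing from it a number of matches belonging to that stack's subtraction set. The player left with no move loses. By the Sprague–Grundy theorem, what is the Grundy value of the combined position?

Stack A, S = {1, 2, 3, 4, 5}:
n :  0  1  2  3  4  5  6  7  8  9 10 11 12 13 14 15 16
G :  0  1  2  3  4  5  0  1  2  3  4  5  0  1  2  3  4
G_A(16) = 4.
Stack B, S = {1, 4, 5, 6, 8}:
n :  0  1  2  3  4  5  6  7  8  9 10 11 12
G :  0  1  0  1  2  3  2  3  4  0  1  0  1
G_B(12) = 1.
Combined Grundy value = 4 ⊕ 1 = 5.

5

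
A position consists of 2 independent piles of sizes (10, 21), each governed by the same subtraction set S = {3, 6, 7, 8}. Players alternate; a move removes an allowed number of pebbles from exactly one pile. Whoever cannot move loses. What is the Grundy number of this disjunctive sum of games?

All piles use S = {3, 6, 7, 8}:
n :  0  1  2  3  4  5  6  7  8  9 10 11 12 13 14 15 16 17 18 19 20 21
G :  0  0  0  1  1  1  2  2  2  3  3  0  0  0  1  1  1  2  2  2  3  3
Pile A: G(10) = 3.
Pile B: G(21) = 3.
Combined Grundy value = 3 ⊕ 3 = 0.

0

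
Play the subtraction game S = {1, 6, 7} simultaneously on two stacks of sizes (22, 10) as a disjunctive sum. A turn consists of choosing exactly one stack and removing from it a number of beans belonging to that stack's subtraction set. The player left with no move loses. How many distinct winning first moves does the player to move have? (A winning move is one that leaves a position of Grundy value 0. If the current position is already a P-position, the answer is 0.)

All stacks use S = {1, 6, 7}:
n :  0  1  2  3  4  5  6  7  8  9 10 11 12 13 14 15 16 17 18 19 20 21 22
G :  0  1  0  1  0  1  2  3  2  3  2  3  0  1  0  1  0  1  2  3  2  3  2
Stack A: G(22) = 2.
Stack B: G(10) = 2.
Combined Grundy value = 2 ⊕ 2 = 0.
A winning move leaves total XOR = 0, i.e. changes one component's Grundy value g to g ⊕ X where X is the current total.
Stack A: target g' = 2⊕0 = 2, but every legal move changes the Grundy value (mex property), so 0 moves.
Stack B: target g' = 2⊕0 = 2, but every legal move changes the Grundy value (mex property), so 0 moves.

0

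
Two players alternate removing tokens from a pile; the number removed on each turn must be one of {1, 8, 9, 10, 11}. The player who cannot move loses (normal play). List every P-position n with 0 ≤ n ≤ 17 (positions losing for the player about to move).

G(0) = 0
G(1) = mex{0} = 1
G(2) = mex{1} = 0
G(3) = mex{0} = 1
G(4) = mex{1} = 0
G(5) = mex{0} = 1
G(6) = mex{1} = 0
G(7) = mex{0} = 1
G(8) = mex{1,0} = 2
G(9) = mex{2,1,0} = 3
G(10) = mex{3,0,1,0} = 2
G(11) = mex{2,1,0,1,0} = 3
G(12) = mex{3,0,1,0,1} = 2
G(13) = mex{2,1,0,1,0} = 3
G(14) = mex{3,0,1,0,1} = 2
G(15) = mex{2,1,0,1,0} = 3
G(16) = mex{3,2,1,0,1} = 4
G(17) = mex{4,3,2,1,0} = 5
P-positions are exactly the n with G(n) = 0.

0, 2, 4, 6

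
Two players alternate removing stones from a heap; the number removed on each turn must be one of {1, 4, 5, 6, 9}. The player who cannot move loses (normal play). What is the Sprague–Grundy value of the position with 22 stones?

0

n :  0  1  2  3  4  5  6  7  8  9 10 11 12 13 14 15 16 17 18 19 20 21 22
G :  0  1  0  1  2  3  2  3  4  5  0  1  0  1  2  3  2  3  4  5  0  1  0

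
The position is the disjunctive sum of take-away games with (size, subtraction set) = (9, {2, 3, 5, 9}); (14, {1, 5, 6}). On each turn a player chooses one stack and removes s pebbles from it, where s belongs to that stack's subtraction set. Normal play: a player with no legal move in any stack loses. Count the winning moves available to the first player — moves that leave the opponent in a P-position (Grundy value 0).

0

Stack A, S = {2, 3, 5, 9}:
n : 0 1 2 3 4 5 6 7 8 9
G : 0 0 1 1 2 2 3 0 0 1
G_A(9) = 1.
Stack B, S = {1, 5, 6}:
G(0) = 0
G(1) = mex{0} = 1
G(2) = mex{1} = 0
G(3) = mex{0} = 1
G(4) = mex{1} = 0
G(5) = mex{0,0} = 1
G(6) = mex{1,1,0} = 2
G(7) = mex{2,0,1} = 3
G(8) = mex{3,1,0} = 2
G(9) = mex{2,0,1} = 3
G(10) = mex{3,1,0} = 2
G(11) = mex{2,2,1} = 0
G(12) = mex{0,3,2} = 1
G(13) = mex{1,2,3} = 0
G(14) = mex{0,3,2} = 1
G_B(14) = 1.
Combined Grundy value = 1 ⊕ 1 = 0.
A winning move leaves total XOR = 0, i.e. changes one component's Grundy value g to g ⊕ X where X is the current total.
Stack A: target g' = 1⊕0 = 1, but every legal move changes the Grundy value (mex property), so 0 moves.
Stack B: target g' = 1⊕0 = 1, but every legal move changes the Grundy value (mex property), so 0 moves.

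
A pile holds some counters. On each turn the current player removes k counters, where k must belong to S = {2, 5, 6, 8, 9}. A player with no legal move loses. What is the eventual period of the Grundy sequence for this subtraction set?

G(0) = 0
G(1) = mex{} = 0
G(2) = mex{0} = 1
G(3) = mex{0} = 1
G(4) = mex{1} = 0
G(5) = mex{1,0} = 2
G(6) = mex{0,0,0} = 1
G(7) = mex{2,1,0} = 3
G(8) = mex{1,1,1,0} = 2
G(9) = mex{3,0,1,0,0} = 2
G(10) = mex{2,2,0,1,0} = 3
G(11) = mex{2,1,2,1,1} = 0
G(12) = mex{3,3,1,0,1} = 2
G(13) = mex{0,2,3,2,0} = 1
G(14) = mex{2,2,2,1,2} = 0
G(15) = mex{1,3,2,3,1} = 0
G(16) = mex{0,0,3,2,3} = 1
G(17) = mex{0,2,0,2,2} = 1
G(18) = mex{1,1,2,3,2} = 0
G(19) = mex{1,0,1,0,3} = 2
G(20) = mex{0,0,0,2,0} = 1
G(21) = mex{2,1,0,1,2} = 3
G(22) = mex{1,1,1,0,1} = 2
G(23) = mex{3,0,1,0,0} = 2
G(24) = mex{2,2,0,1,0} = 3
G(25) = mex{2,1,2,1,1} = 0
G(26) = mex{3,3,1,0,1} = 2
G(27) = mex{0,2,3,2,0} = 1
G(28) = mex{2,2,2,1,2} = 0
G(29) = mex{1,3,2,3,1} = 0
G(n+14) = G(n) holds for n = 0,…,8 (a full window of length max(S) = 9), so the sequence is purely periodic with period 14.

14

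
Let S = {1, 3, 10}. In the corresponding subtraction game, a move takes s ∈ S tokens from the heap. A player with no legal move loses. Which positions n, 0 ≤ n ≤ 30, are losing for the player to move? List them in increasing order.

n :  0  1  2  3  4  5  6  7  8  9 10 11 12 13 14 15 16 17 18 19 20 21 22 23 24 25 26 27 28 29 30
G :  0  1  0  1  0  1  0  1  0  1  2  3  2  0  1  0  1  0  1  0  1  0  1  2  3  2  0  1  0  1  0
P-positions are exactly the n with G(n) = 0.

0, 2, 4, 6, 8, 13, 15, 17, 19, 21, 26, 28, 30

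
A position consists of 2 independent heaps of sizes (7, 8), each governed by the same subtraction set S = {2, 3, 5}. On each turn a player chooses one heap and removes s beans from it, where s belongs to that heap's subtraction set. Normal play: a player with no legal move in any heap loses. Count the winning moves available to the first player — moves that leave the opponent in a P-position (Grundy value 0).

0

All heaps use S = {2, 3, 5}:
n : 0 1 2 3 4 5 6 7 8
G : 0 0 1 1 2 2 3 0 0
Heap A: G(7) = 0.
Heap B: G(8) = 0.
Combined Grundy value = 0 ⊕ 0 = 0.
A winning move leaves total XOR = 0, i.e. changes one component's Grundy value g to g ⊕ X where X is the current total.
Heap A: target g' = 0⊕0 = 0, but every legal move changes the Grundy value (mex property), so 0 moves.
Heap B: target g' = 0⊕0 = 0, but every legal move changes the Grundy value (mex property), so 0 moves.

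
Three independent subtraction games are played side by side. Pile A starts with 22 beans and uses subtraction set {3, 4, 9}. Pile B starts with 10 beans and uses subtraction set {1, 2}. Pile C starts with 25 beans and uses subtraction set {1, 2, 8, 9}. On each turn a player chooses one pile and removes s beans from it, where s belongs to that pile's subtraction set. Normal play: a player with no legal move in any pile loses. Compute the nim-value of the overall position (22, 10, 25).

0

Pile A, S = {3, 4, 9}:
n :  0  1  2  3  4  5  6  7  8  9 10 11 12 13 14 15 16 17 18 19 20 21 22
G :  0  0  0  1  1  1  2  0  0  3  1  1  2  0  0  0  1  1  1  2  0  0  3
G_A(22) = 3.
Pile B, S = {1, 2}:
G(0) = 0
G(1) = mex{0} = 1
G(2) = mex{1,0} = 2
G(3) = mex{2,1} = 0
G(4) = mex{0,2} = 1
G(5) = mex{1,0} = 2
G(6) = mex{2,1} = 0
G(7) = mex{0,2} = 1
G(8) = mex{1,0} = 2
G(9) = mex{2,1} = 0
G(10) = mex{0,2} = 1
G_B(10) = 1.
Pile C, S = {1, 2, 8, 9}:
G(0) = 0
G(1) = mex{0} = 1
G(2) = mex{1,0} = 2
G(3) = mex{2,1} = 0
G(4) = mex{0,2} = 1
G(5) = mex{1,0} = 2
G(6) = mex{2,1} = 0
G(7) = mex{0,2} = 1
G(8) = mex{1,0,0} = 2
G(9) = mex{2,1,1,0} = 3
G(10) = mex{3,2,2,1} = 0
G(11) = mex{0,3,0,2} = 1
G(12) = mex{1,0,1,0} = 2
G(13) = mex{2,1,2,1} = 0
G(14) = mex{0,2,0,2} = 1
G(15) = mex{1,0,1,0} = 2
G(16) = mex{2,1,2,1} = 0
G(17) = mex{0,2,3,2} = 1
G(18) = mex{1,0,0,3} = 2
G(19) = mex{2,1,1,0} = 3
G(20) = mex{3,2,2,1} = 0
G(21) = mex{0,3,0,2} = 1
G(22) = mex{1,0,1,0} = 2
G(23) = mex{2,1,2,1} = 0
G(24) = mex{0,2,0,2} = 1
G(25) = mex{1,0,1,0} = 2
G_C(25) = 2.
Combined Grundy value = 3 ⊕ 1 ⊕ 2 = 0.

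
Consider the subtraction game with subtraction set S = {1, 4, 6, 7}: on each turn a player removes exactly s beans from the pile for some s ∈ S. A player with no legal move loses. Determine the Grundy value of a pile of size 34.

3

G(0) = 0
G(1) = mex{0} = 1
G(2) = mex{1} = 0
G(3) = mex{0} = 1
G(4) = mex{1,0} = 2
G(5) = mex{2,1} = 0
G(6) = mex{0,0,0} = 1
G(7) = mex{1,1,1,0} = 2
G(8) = mex{2,2,0,1} = 3
G(9) = mex{3,0,1,0} = 2
G(10) = mex{2,1,2,1} = 0
G(11) = mex{0,2,0,2} = 1
G(12) = mex{1,3,1,0} = 2
G(13) = mex{2,2,2,1} = 0
G(14) = mex{0,0,3,2} = 1
G(15) = mex{1,1,2,3} = 0
G(16) = mex{0,2,0,2} = 1
G(17) = mex{1,0,1,0} = 2
G(18) = mex{2,1,2,1} = 0
G(19) = mex{0,0,0,2} = 1
G(20) = mex{1,1,1,0} = 2
G(21) = mex{2,2,0,1} = 3
G(22) = mex{3,0,1,0} = 2
G(23) = mex{2,1,2,1} = 0
G(24) = mex{0,2,0,2} = 1
G(25) = mex{1,3,1,0} = 2
G(26) = mex{2,2,2,1} = 0
G(27) = mex{0,0,3,2} = 1
G(28) = mex{1,1,2,3} = 0
G(29) = mex{0,2,0,2} = 1
G(30) = mex{1,0,1,0} = 2
G(31) = mex{2,1,2,1} = 0
G(32) = mex{0,0,0,2} = 1
G(33) = mex{1,1,1,0} = 2
G(34) = mex{2,2,0,1} = 3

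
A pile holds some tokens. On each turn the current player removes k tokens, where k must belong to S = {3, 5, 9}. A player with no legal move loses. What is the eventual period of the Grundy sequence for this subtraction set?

n :  0  1  2  3  4  5  6  7  8  9 10 11 12 13 14 15 16 17 18 19 20 21 22 23 24 25 26
G :  0  0  0  1  1  1  2  2  0  3  3  1  0  2  0  1  0  1  0  1  0  1  0  1  0  1  0
From n = 14 onward G(n+2) = G(n); since this holds over max(S) = 9 consecutive positions the period is 2 (pre-period 14).

2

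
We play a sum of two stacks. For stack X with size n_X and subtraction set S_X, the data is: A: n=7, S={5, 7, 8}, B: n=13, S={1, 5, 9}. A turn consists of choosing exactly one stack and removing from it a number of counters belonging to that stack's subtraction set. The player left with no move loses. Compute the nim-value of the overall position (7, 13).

Stack A, S = {5, 7, 8}:
n : 0 1 2 3 4 5 6 7
G : 0 0 0 0 0 1 1 1
G_A(7) = 1.
Stack B, S = {1, 5, 9}:
n :  0  1  2  3  4  5  6  7  8  9 10 11 12 13
G :  0  1  0  1  0  1  0  1  0  1  0  1  0  1
G_B(13) = 1.
Combined Grundy value = 1 ⊕ 1 = 0.

0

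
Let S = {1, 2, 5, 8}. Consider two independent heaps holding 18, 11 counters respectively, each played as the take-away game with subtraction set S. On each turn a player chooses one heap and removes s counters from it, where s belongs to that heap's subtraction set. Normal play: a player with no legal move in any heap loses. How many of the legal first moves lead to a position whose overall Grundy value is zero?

All heaps use S = {1, 2, 5, 8}:
G(0) = 0
G(1) = mex{0} = 1
G(2) = mex{1,0} = 2
G(3) = mex{2,1} = 0
G(4) = mex{0,2} = 1
G(5) = mex{1,0,0} = 2
G(6) = mex{2,1,1} = 0
G(7) = mex{0,2,2} = 1
G(8) = mex{1,0,0,0} = 2
G(9) = mex{2,1,1,1} = 0
G(10) = mex{0,2,2,2} = 1
G(11) = mex{1,0,0,0} = 2
G(12) = mex{2,1,1,1} = 0
G(13) = mex{0,2,2,2} = 1
G(14) = mex{1,0,0,0} = 2
G(15) = mex{2,1,1,1} = 0
G(16) = mex{0,2,2,2} = 1
G(17) = mex{1,0,0,0} = 2
G(18) = mex{2,1,1,1} = 0
Heap A: G(18) = 0.
Heap B: G(11) = 2.
Combined Grundy value = 0 ⊕ 2 = 2.
A winning move leaves total XOR = 0, i.e. changes one component's Grundy value g to g ⊕ X where X is the current total.
Heap A: need g' = 0⊕2 = 2. Options: 18−1→G=2, 18−2→G=1, 18−5→G=1, 18−8→G=1. Hits: 1.
Heap B: need g' = 2⊕2 = 0. Options: 11−1→G=1, 11−2→G=0, 11−5→G=0, 11−8→G=0. Hits: 3.

4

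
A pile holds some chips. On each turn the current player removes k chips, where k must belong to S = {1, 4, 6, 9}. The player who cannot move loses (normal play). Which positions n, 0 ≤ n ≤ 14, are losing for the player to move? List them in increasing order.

0, 2, 5, 7, 10, 12

n :  0  1  2  3  4  5  6  7  8  9 10 11 12 13 14
G :  0  1  0  1  2  0  1  0  1  2  0  1  0  1  2
P-positions are exactly the n with G(n) = 0.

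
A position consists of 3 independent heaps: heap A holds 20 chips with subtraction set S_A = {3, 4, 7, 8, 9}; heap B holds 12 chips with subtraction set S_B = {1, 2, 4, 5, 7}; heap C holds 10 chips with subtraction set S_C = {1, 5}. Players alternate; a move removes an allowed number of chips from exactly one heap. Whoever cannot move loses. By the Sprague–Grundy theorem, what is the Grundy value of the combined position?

2

Heap A, S = {3, 4, 7, 8, 9}:
n :  0  1  2  3  4  5  6  7  8  9 10 11 12 13 14 15 16 17 18 19 20
G :  0  0  0  1  1  1  2  2  2  3  3  3  0  0  0  1  1  1  2  2  2
G_A(20) = 2.
Heap B, S = {1, 2, 4, 5, 7}:
G(0) = 0
G(1) = mex{0} = 1
G(2) = mex{1,0} = 2
G(3) = mex{2,1} = 0
G(4) = mex{0,2,0} = 1
G(5) = mex{1,0,1,0} = 2
G(6) = mex{2,1,2,1} = 0
G(7) = mex{0,2,0,2,0} = 1
G(8) = mex{1,0,1,0,1} = 2
G(9) = mex{2,1,2,1,2} = 0
G(10) = mex{0,2,0,2,0} = 1
G(11) = mex{1,0,1,0,1} = 2
G(12) = mex{2,1,2,1,2} = 0
G_B(12) = 0.
Heap C, S = {1, 5}:
G(0) = 0
G(1) = mex{0} = 1
G(2) = mex{1} = 0
G(3) = mex{0} = 1
G(4) = mex{1} = 0
G(5) = mex{0,0} = 1
G(6) = mex{1,1} = 0
G(7) = mex{0,0} = 1
G(8) = mex{1,1} = 0
G(9) = mex{0,0} = 1
G(10) = mex{1,1} = 0
G_C(10) = 0.
Combined Grundy value = 2 ⊕ 0 ⊕ 0 = 2.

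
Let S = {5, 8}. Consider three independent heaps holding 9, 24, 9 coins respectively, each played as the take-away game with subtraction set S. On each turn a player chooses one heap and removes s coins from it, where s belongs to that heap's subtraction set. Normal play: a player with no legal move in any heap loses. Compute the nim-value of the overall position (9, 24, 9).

2

All heaps use S = {5, 8}:
G(0) = 0
G(1) = mex{} = 0
G(2) = mex{} = 0
G(3) = mex{} = 0
G(4) = mex{} = 0
G(5) = mex{0} = 1
G(6) = mex{0} = 1
G(7) = mex{0} = 1
G(8) = mex{0,0} = 1
G(9) = mex{0,0} = 1
G(10) = mex{1,0} = 2
G(11) = mex{1,0} = 2
G(12) = mex{1,0} = 2
G(13) = mex{1,1} = 0
G(14) = mex{1,1} = 0
G(15) = mex{2,1} = 0
G(16) = mex{2,1} = 0
G(17) = mex{2,1} = 0
G(18) = mex{0,2} = 1
G(19) = mex{0,2} = 1
G(20) = mex{0,2} = 1
G(21) = mex{0,0} = 1
G(22) = mex{0,0} = 1
G(23) = mex{1,0} = 2
G(24) = mex{1,0} = 2
Heap A: G(9) = 1.
Heap B: G(24) = 2.
Heap C: G(9) = 1.
Combined Grundy value = 1 ⊕ 2 ⊕ 1 = 2.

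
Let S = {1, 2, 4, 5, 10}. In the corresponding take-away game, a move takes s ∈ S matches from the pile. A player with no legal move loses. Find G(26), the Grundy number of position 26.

n :  0  1  2  3  4  5  6  7  8  9 10 11 12 13 14 15 16 17 18 19 20 21 22 23 24 25 26
G :  0  1  2  0  1  2  0  1  2  0  1  2  0  1  2  0  1  2  0  1  2  0  1  2  0  1  2

2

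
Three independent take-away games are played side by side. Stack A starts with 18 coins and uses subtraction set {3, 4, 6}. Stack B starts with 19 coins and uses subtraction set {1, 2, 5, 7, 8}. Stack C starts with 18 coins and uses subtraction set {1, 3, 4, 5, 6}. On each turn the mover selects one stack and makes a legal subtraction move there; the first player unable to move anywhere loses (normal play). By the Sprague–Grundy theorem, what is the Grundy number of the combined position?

Stack A, S = {3, 4, 6}:
G(0) = 0
G(1) = mex{} = 0
G(2) = mex{} = 0
G(3) = mex{0} = 1
G(4) = mex{0,0} = 1
G(5) = mex{0,0} = 1
G(6) = mex{1,0,0} = 2
G(7) = mex{1,1,0} = 2
G(8) = mex{1,1,0} = 2
G(9) = mex{2,1,1} = 0
G(10) = mex{2,2,1} = 0
G(11) = mex{2,2,1} = 0
G(12) = mex{0,2,2} = 1
G(13) = mex{0,0,2} = 1
G(14) = mex{0,0,2} = 1
G(15) = mex{1,0,0} = 2
G(16) = mex{1,1,0} = 2
G(17) = mex{1,1,0} = 2
G(18) = mex{2,1,1} = 0
G_A(18) = 0.
Stack B, S = {1, 2, 5, 7, 8}:
n :  0  1  2  3  4  5  6  7  8  9 10 11 12 13 14 15 16 17 18 19
G :  0  1  2  0  1  2  0  1  2  0  1  2  0  1  2  0  1  2  0  1
G_B(19) = 1.
Stack C, S = {1, 3, 4, 5, 6}:
n :  0  1  2  3  4  5  6  7  8  9 10 11 12 13 14 15 16 17 18
G :  0  1  0  1  2  3  2  3  4  0  1  0  1  2  3  2  3  4  0
G_C(18) = 0.
Combined Grundy value = 0 ⊕ 1 ⊕ 0 = 1.

1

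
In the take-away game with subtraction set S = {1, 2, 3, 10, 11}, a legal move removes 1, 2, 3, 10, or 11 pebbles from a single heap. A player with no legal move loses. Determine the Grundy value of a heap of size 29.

n :  0  1  2  3  4  5  6  7  8  9 10 11 12 13 14 15 16 17 18 19 20 21 22 23 24 25 26 27 28 29
G :  0  1  2  3  0  1  2  3  0  1  2  3  0  1  2  3  0  1  2  3  0  1  2  3  0  1  2  3  0  1

1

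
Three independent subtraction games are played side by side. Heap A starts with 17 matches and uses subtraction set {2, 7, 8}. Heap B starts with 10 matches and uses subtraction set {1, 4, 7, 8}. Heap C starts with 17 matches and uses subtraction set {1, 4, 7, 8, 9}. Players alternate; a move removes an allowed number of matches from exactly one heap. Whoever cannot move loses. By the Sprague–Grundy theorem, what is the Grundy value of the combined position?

Heap A, S = {2, 7, 8}:
G(0) = 0
G(1) = mex{} = 0
G(2) = mex{0} = 1
G(3) = mex{0} = 1
G(4) = mex{1} = 0
G(5) = mex{1} = 0
G(6) = mex{0} = 1
G(7) = mex{0,0} = 1
G(8) = mex{1,0,0} = 2
G(9) = mex{1,1,0} = 2
G(10) = mex{2,1,1} = 0
G(11) = mex{2,0,1} = 3
G(12) = mex{0,0,0} = 1
G(13) = mex{3,1,0} = 2
G(14) = mex{1,1,1} = 0
G(15) = mex{2,2,1} = 0
G(16) = mex{0,2,2} = 1
G(17) = mex{0,0,2} = 1
G_A(17) = 1.
Heap B, S = {1, 4, 7, 8}:
n :  0  1  2  3  4  5  6  7  8  9 10
G :  0  1  0  1  2  0  1  2  3  2  3
G_B(10) = 3.
Heap C, S = {1, 4, 7, 8, 9}:
G(0) = 0
G(1) = mex{0} = 1
G(2) = mex{1} = 0
G(3) = mex{0} = 1
G(4) = mex{1,0} = 2
G(5) = mex{2,1} = 0
G(6) = mex{0,0} = 1
G(7) = mex{1,1,0} = 2
G(8) = mex{2,2,1,0} = 3
G(9) = mex{3,0,0,1,0} = 2
G(10) = mex{2,1,1,0,1} = 3
G(11) = mex{3,2,2,1,0} = 4
G(12) = mex{4,3,0,2,1} = 5
G(13) = mex{5,2,1,0,2} = 3
G(14) = mex{3,3,2,1,0} = 4
G(15) = mex{4,4,3,2,1} = 0
G(16) = mex{0,5,2,3,2} = 1
G(17) = mex{1,3,3,2,3} = 0
G_C(17) = 0.
Combined Grundy value = 1 ⊕ 3 ⊕ 0 = 2.

2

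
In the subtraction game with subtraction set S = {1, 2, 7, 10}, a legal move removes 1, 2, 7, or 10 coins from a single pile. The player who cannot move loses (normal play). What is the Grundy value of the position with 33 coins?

G(0) = 0
G(1) = mex{0} = 1
G(2) = mex{1,0} = 2
G(3) = mex{2,1} = 0
G(4) = mex{0,2} = 1
G(5) = mex{1,0} = 2
G(6) = mex{2,1} = 0
G(7) = mex{0,2,0} = 1
G(8) = mex{1,0,1} = 2
G(9) = mex{2,1,2} = 0
G(10) = mex{0,2,0,0} = 1
G(11) = mex{1,0,1,1} = 2
G(12) = mex{2,1,2,2} = 0
G(13) = mex{0,2,0,0} = 1
G(14) = mex{1,0,1,1} = 2
G(15) = mex{2,1,2,2} = 0
G(16) = mex{0,2,0,0} = 1
G(17) = mex{1,0,1,1} = 2
G(18) = mex{2,1,2,2} = 0
G(19) = mex{0,2,0,0} = 1
G(20) = mex{1,0,1,1} = 2
G(21) = mex{2,1,2,2} = 0
G(22) = mex{0,2,0,0} = 1
G(23) = mex{1,0,1,1} = 2
G(24) = mex{2,1,2,2} = 0
G(25) = mex{0,2,0,0} = 1
G(26) = mex{1,0,1,1} = 2
G(27) = mex{2,1,2,2} = 0
G(28) = mex{0,2,0,0} = 1
G(29) = mex{1,0,1,1} = 2
G(30) = mex{2,1,2,2} = 0
G(31) = mex{0,2,0,0} = 1
G(32) = mex{1,0,1,1} = 2
G(33) = mex{2,1,2,2} = 0

0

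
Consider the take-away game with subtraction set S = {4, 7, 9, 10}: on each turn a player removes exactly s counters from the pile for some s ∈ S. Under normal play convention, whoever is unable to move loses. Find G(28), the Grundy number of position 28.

n :  0  1  2  3  4  5  6  7  8  9 10 11 12 13 14 15 16 17 18 19 20 21 22 23 24 25 26 27 28
G :  0  0  0  0  1  1  1  1  2  2  2  2  3  3  0  0  0  0  1  1  1  1  2  2  2  2  3  3  0

0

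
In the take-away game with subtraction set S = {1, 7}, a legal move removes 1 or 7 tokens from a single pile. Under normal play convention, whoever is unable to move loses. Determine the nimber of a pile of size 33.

1

n :  0  1  2  3  4  5  6  7  8  9 10 11 12 13 14 15 16 17 18 19 20 21 22 23 24 25 26 27 28 29 30 31 32 33
G :  0  1  0  1  0  1  0  1  0  1  0  1  0  1  0  1  0  1  0  1  0  1  0  1  0  1  0  1  0  1  0  1  0  1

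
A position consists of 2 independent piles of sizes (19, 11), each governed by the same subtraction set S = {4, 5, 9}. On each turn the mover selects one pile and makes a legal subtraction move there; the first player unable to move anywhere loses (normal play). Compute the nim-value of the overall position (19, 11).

All piles use S = {4, 5, 9}:
G(0) = 0
G(1) = mex{} = 0
G(2) = mex{} = 0
G(3) = mex{} = 0
G(4) = mex{0} = 1
G(5) = mex{0,0} = 1
G(6) = mex{0,0} = 1
G(7) = mex{0,0} = 1
G(8) = mex{1,0} = 2
G(9) = mex{1,1,0} = 2
G(10) = mex{1,1,0} = 2
G(11) = mex{1,1,0} = 2
G(12) = mex{2,1,0} = 3
G(13) = mex{2,2,1} = 0
G(14) = mex{2,2,1} = 0
G(15) = mex{2,2,1} = 0
G(16) = mex{3,2,1} = 0
G(17) = mex{0,3,2} = 1
G(18) = mex{0,0,2} = 1
G(19) = mex{0,0,2} = 1
Pile A: G(19) = 1.
Pile B: G(11) = 2.
Combined Grundy value = 1 ⊕ 2 = 3.

3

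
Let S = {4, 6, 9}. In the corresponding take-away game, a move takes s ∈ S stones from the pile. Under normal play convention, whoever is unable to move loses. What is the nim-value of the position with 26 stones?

G(0) = 0
G(1) = mex{} = 0
G(2) = mex{} = 0
G(3) = mex{} = 0
G(4) = mex{0} = 1
G(5) = mex{0} = 1
G(6) = mex{0,0} = 1
G(7) = mex{0,0} = 1
G(8) = mex{1,0} = 2
G(9) = mex{1,0,0} = 2
G(10) = mex{1,1,0} = 2
G(11) = mex{1,1,0} = 2
G(12) = mex{2,1,0} = 3
G(13) = mex{2,1,1} = 0
G(14) = mex{2,2,1} = 0
G(15) = mex{2,2,1} = 0
G(16) = mex{3,2,1} = 0
G(17) = mex{0,2,2} = 1
G(18) = mex{0,3,2} = 1
G(19) = mex{0,0,2} = 1
G(20) = mex{0,0,2} = 1
G(21) = mex{1,0,3} = 2
G(22) = mex{1,0,0} = 2
G(23) = mex{1,1,0} = 2
G(24) = mex{1,1,0} = 2
G(25) = mex{2,1,0} = 3
G(26) = mex{2,1,1} = 0

0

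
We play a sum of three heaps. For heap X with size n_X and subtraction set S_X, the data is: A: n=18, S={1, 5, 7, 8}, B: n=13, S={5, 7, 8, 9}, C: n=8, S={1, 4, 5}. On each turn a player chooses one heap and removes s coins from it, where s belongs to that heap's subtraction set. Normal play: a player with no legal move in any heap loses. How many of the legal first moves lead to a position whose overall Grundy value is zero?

Heap A, S = {1, 5, 7, 8}:
n :  0  1  2  3  4  5  6  7  8  9 10 11 12 13 14 15 16 17 18
G :  0  1  0  1  0  1  0  1  2  3  2  3  2  3  2  0  1  0  1
G_A(18) = 1.
Heap B, S = {5, 7, 8, 9}:
G(0) = 0
G(1) = mex{} = 0
G(2) = mex{} = 0
G(3) = mex{} = 0
G(4) = mex{} = 0
G(5) = mex{0} = 1
G(6) = mex{0} = 1
G(7) = mex{0,0} = 1
G(8) = mex{0,0,0} = 1
G(9) = mex{0,0,0,0} = 1
G(10) = mex{1,0,0,0} = 2
G(11) = mex{1,0,0,0} = 2
G(12) = mex{1,1,0,0} = 2
G(13) = mex{1,1,1,0} = 2
G_B(13) = 2.
Heap C, S = {1, 4, 5}:
G(0) = 0
G(1) = mex{0} = 1
G(2) = mex{1} = 0
G(3) = mex{0} = 1
G(4) = mex{1,0} = 2
G(5) = mex{2,1,0} = 3
G(6) = mex{3,0,1} = 2
G(7) = mex{2,1,0} = 3
G(8) = mex{3,2,1} = 0
G_C(8) = 0.
Combined Grundy value = 1 ⊕ 2 ⊕ 0 = 3.
A winning move leaves total XOR = 0, i.e. changes one component's Grundy value g to g ⊕ X where X is the current total.
Heap A: need g' = 1⊕3 = 2. Options: 18−1→G=0, 18−5→G=3, 18−7→G=3, 18−8→G=2. Hits: 1.
Heap B: need g' = 2⊕3 = 1. Options: 13−5→G=1, 13−7→G=1, 13−8→G=1, 13−9→G=0. Hits: 3.
Heap C: need g' = 0⊕3 = 3. Options: 8−1→G=3, 8−4→G=2, 8−5→G=1. Hits: 1.

5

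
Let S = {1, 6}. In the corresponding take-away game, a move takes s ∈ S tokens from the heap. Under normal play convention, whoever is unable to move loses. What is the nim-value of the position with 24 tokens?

G(0) = 0
G(1) = mex{0} = 1
G(2) = mex{1} = 0
G(3) = mex{0} = 1
G(4) = mex{1} = 0
G(5) = mex{0} = 1
G(6) = mex{1,0} = 2
G(7) = mex{2,1} = 0
G(8) = mex{0,0} = 1
G(9) = mex{1,1} = 0
G(10) = mex{0,0} = 1
G(11) = mex{1,1} = 0
G(12) = mex{0,2} = 1
G(13) = mex{1,0} = 2
G(14) = mex{2,1} = 0
G(15) = mex{0,0} = 1
G(16) = mex{1,1} = 0
G(17) = mex{0,0} = 1
G(18) = mex{1,1} = 0
G(19) = mex{0,2} = 1
G(20) = mex{1,0} = 2
G(21) = mex{2,1} = 0
G(22) = mex{0,0} = 1
G(23) = mex{1,1} = 0
G(24) = mex{0,0} = 1

1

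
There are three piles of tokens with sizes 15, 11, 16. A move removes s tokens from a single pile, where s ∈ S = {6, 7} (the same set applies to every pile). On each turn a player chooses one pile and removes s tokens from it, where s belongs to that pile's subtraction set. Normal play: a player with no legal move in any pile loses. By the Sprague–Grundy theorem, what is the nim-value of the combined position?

1

All piles use S = {6, 7}:
G(0) = 0
G(1) = mex{} = 0
G(2) = mex{} = 0
G(3) = mex{} = 0
G(4) = mex{} = 0
G(5) = mex{} = 0
G(6) = mex{0} = 1
G(7) = mex{0,0} = 1
G(8) = mex{0,0} = 1
G(9) = mex{0,0} = 1
G(10) = mex{0,0} = 1
G(11) = mex{0,0} = 1
G(12) = mex{1,0} = 2
G(13) = mex{1,1} = 0
G(14) = mex{1,1} = 0
G(15) = mex{1,1} = 0
G(16) = mex{1,1} = 0
Pile A: G(15) = 0.
Pile B: G(11) = 1.
Pile C: G(16) = 0.
Combined Grundy value = 0 ⊕ 1 ⊕ 0 = 1.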